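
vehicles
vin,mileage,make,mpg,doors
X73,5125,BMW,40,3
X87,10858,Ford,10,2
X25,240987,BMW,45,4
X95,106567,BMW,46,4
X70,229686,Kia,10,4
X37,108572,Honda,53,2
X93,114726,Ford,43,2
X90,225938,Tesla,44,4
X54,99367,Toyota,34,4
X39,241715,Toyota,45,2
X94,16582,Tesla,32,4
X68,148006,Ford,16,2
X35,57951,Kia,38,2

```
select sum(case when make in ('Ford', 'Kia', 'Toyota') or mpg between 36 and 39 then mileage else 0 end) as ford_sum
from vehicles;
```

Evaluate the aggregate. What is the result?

902309

vin=X73: ✗
vin=X87: ✓ → 10858
vin=X25: ✗
vin=X95: ✗
vin=X70: ✓ → 229686
vin=X37: ✗
vin=X93: ✓ → 114726
vin=X90: ✗
vin=X54: ✓ → 99367
vin=X39: ✓ → 241715
vin=X94: ✗
vin=X68: ✓ → 148006
vin=X35: ✓ → 57951
ford_sum = 10858 + 229686 + 114726 + 99367 + 241715 + 148006 + 57951 = 902309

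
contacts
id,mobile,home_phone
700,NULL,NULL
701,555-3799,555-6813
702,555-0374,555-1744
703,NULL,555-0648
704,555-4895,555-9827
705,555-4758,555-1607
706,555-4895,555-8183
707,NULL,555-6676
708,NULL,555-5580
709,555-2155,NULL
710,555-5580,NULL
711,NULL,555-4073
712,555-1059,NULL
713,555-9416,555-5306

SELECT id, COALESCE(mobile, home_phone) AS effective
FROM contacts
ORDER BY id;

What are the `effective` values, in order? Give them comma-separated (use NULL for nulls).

NULL, 555-3799, 555-0374, 555-0648, 555-4895, 555-4758, 555-4895, 555-6676, 555-5580, 555-2155, 555-5580, 555-4073, 555-1059, 555-9416

id=700: mobile=NULL, home_phone=NULL (all NULL) → NULL
id=701: mobile=555-3799 → 555-3799
id=702: mobile=555-0374 → 555-0374
id=703: mobile=NULL, home_phone=555-0648 → 555-0648
id=704: mobile=555-4895 → 555-4895
id=705: mobile=555-4758 → 555-4758
id=706: mobile=555-4895 → 555-4895
id=707: mobile=NULL, home_phone=555-6676 → 555-6676
id=708: mobile=NULL, home_phone=555-5580 → 555-5580
id=709: mobile=555-2155 → 555-2155
id=710: mobile=555-5580 → 555-5580
id=711: mobile=NULL, home_phone=555-4073 → 555-4073
id=712: mobile=555-1059 → 555-1059
id=713: mobile=555-9416 → 555-9416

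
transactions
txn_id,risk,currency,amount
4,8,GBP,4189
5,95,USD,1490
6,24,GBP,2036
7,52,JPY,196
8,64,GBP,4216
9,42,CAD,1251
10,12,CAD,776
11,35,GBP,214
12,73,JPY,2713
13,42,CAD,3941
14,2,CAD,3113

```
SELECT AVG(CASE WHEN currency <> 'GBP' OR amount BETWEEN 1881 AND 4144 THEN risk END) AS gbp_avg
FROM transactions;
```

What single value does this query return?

txn_id=4: ✗
txn_id=5: ✓ → 95
txn_id=6: ✓ → 24
txn_id=7: ✓ → 52
txn_id=8: ✗
txn_id=9: ✓ → 42
txn_id=10: ✓ → 12
txn_id=11: ✗
txn_id=12: ✓ → 73
txn_id=13: ✓ → 42
txn_id=14: ✓ → 2
gbp_avg = (95 + 24 + 52 + 42 + 12 + 73 + 42 + 2) / 8 = 42.75

42.75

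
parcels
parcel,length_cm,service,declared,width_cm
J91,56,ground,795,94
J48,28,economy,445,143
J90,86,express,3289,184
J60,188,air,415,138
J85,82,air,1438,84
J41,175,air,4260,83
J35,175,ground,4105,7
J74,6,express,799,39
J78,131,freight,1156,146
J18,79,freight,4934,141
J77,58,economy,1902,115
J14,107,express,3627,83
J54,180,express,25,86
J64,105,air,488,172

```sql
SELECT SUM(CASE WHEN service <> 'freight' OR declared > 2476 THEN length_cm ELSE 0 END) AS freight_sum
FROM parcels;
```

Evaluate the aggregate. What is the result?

parcel=J91: ✓ → 56
parcel=J48: ✓ → 28
parcel=J90: ✓ → 86
parcel=J60: ✓ → 188
parcel=J85: ✓ → 82
parcel=J41: ✓ → 175
parcel=J35: ✓ → 175
parcel=J74: ✓ → 6
parcel=J78: ✗
parcel=J18: ✓ → 79
parcel=J77: ✓ → 58
parcel=J14: ✓ → 107
parcel=J54: ✓ → 180
parcel=J64: ✓ → 105
freight_sum = 56 + 28 + 86 + 188 + 82 + 175 + 175 + 6 + 79 + 58 + 107 + 180 + 105 = 1325

1325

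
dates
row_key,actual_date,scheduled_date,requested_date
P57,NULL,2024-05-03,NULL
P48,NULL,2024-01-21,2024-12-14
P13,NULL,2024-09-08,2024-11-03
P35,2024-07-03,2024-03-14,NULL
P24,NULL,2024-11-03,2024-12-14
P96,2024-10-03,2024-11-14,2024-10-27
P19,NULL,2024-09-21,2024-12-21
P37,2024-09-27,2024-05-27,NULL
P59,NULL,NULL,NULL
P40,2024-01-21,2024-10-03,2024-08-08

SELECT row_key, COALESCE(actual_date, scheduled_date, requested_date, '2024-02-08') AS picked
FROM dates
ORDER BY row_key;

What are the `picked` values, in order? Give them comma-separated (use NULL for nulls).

row_key=P13: actual_date=NULL, scheduled_date=2024-09-08 → 2024-09-08
row_key=P19: actual_date=NULL, scheduled_date=2024-09-21 → 2024-09-21
row_key=P24: actual_date=NULL, scheduled_date=2024-11-03 → 2024-11-03
row_key=P35: actual_date=2024-07-03 → 2024-07-03
row_key=P37: actual_date=2024-09-27 → 2024-09-27
row_key=P40: actual_date=2024-01-21 → 2024-01-21
row_key=P48: actual_date=NULL, scheduled_date=2024-01-21 → 2024-01-21
row_key=P57: actual_date=NULL, scheduled_date=2024-05-03 → 2024-05-03
row_key=P59: actual_date=NULL, scheduled_date=NULL, requested_date=NULL, → literal 2024-02-08 → 2024-02-08
row_key=P96: actual_date=2024-10-03 → 2024-10-03

2024-09-08, 2024-09-21, 2024-11-03, 2024-07-03, 2024-09-27, 2024-01-21, 2024-01-21, 2024-05-03, 2024-02-08, 2024-10-03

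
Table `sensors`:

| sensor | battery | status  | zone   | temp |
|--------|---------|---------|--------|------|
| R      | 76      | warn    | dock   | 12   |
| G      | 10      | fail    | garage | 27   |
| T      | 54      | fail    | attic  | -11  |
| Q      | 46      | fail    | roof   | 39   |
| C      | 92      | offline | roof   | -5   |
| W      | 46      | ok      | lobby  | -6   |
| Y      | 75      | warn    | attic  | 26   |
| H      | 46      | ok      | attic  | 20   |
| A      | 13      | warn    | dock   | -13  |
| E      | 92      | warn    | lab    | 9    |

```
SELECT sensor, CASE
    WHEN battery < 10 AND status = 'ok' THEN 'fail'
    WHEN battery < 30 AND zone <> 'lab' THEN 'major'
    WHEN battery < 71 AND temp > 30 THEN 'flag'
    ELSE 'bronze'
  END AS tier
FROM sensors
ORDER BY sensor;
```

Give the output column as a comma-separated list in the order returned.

sensor=A: battery < 30 AND zone <> 'lab' → major
sensor=C: ELSE → bronze
sensor=E: ELSE → bronze
sensor=G: battery < 30 AND zone <> 'lab' → major
sensor=H: ELSE → bronze
sensor=Q: battery < 71 AND temp > 30 → flag
sensor=R: ELSE → bronze
sensor=T: ELSE → bronze
sensor=W: ELSE → bronze
sensor=Y: ELSE → bronze

major, bronze, bronze, major, bronze, flag, bronze, bronze, bronze, bronze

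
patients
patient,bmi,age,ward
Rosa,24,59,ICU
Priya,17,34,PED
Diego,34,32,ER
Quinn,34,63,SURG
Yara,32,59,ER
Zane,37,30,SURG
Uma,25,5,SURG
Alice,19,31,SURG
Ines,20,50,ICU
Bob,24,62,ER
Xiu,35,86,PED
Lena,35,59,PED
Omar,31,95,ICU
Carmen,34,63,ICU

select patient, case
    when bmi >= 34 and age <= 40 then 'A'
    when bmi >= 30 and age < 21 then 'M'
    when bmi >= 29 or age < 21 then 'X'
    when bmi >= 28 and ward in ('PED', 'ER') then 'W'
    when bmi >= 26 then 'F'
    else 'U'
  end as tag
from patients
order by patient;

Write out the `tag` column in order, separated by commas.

patient=Alice: ELSE → U
patient=Bob: ELSE → U
patient=Carmen: bmi >= 29 or age < 21 → X
patient=Diego: bmi >= 34 and age <= 40 → A
patient=Ines: ELSE → U
patient=Lena: bmi >= 29 or age < 21 → X
patient=Omar: bmi >= 29 or age < 21 → X
patient=Priya: ELSE → U
patient=Quinn: bmi >= 29 or age < 21 → X
patient=Rosa: ELSE → U
patient=Uma: bmi >= 29 or age < 21 → X
patient=Xiu: bmi >= 29 or age < 21 → X
patient=Yara: bmi >= 29 or age < 21 → X
patient=Zane: bmi >= 34 and age <= 40 → A

U, U, X, A, U, X, X, U, X, U, X, X, X, A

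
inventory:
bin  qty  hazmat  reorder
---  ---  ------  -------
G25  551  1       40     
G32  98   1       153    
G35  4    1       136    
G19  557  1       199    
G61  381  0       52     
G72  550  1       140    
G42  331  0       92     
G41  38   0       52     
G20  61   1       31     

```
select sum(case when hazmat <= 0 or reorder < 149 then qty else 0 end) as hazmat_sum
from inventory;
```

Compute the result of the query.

bin=G25: ✓ → 551
bin=G32: ✗
bin=G35: ✓ → 4
bin=G19: ✗
bin=G61: ✓ → 381
bin=G72: ✓ → 550
bin=G42: ✓ → 331
bin=G41: ✓ → 38
bin=G20: ✓ → 61
hazmat_sum = 551 + 4 + 381 + 550 + 331 + 38 + 61 = 1916

1916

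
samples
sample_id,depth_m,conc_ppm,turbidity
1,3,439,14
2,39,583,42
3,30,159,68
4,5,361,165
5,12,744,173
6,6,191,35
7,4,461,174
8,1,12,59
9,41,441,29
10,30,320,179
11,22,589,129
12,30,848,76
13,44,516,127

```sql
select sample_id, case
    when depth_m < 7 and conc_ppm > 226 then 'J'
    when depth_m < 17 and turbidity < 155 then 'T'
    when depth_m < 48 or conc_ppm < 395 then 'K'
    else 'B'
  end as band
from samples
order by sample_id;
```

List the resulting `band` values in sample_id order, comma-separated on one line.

J, K, K, J, K, T, J, T, K, K, K, K, K

sample_id=1: depth_m < 7 and conc_ppm > 226 → J
sample_id=2: depth_m < 48 or conc_ppm < 395 → K
sample_id=3: depth_m < 48 or conc_ppm < 395 → K
sample_id=4: depth_m < 7 and conc_ppm > 226 → J
sample_id=5: depth_m < 48 or conc_ppm < 395 → K
sample_id=6: depth_m < 17 and turbidity < 155 → T
sample_id=7: depth_m < 7 and conc_ppm > 226 → J
sample_id=8: depth_m < 17 and turbidity < 155 → T
sample_id=9: depth_m < 48 or conc_ppm < 395 → K
sample_id=10: depth_m < 48 or conc_ppm < 395 → K
sample_id=11: depth_m < 48 or conc_ppm < 395 → K
sample_id=12: depth_m < 48 or conc_ppm < 395 → K
sample_id=13: depth_m < 48 or conc_ppm < 395 → K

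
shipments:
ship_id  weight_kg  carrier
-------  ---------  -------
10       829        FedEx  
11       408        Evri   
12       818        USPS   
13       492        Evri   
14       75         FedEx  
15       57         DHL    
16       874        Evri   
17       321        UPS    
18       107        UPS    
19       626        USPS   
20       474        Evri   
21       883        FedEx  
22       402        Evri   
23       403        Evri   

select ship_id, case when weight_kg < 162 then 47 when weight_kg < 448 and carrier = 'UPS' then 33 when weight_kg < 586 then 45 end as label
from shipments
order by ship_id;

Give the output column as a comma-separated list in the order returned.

ship_id=10: (no match → NULL) → NULL
ship_id=11: weight_kg < 586 → 45
ship_id=12: (no match → NULL) → NULL
ship_id=13: weight_kg < 586 → 45
ship_id=14: weight_kg < 162 → 47
ship_id=15: weight_kg < 162 → 47
ship_id=16: (no match → NULL) → NULL
ship_id=17: weight_kg < 448 and carrier = 'UPS' → 33
ship_id=18: weight_kg < 162 → 47
ship_id=19: (no match → NULL) → NULL
ship_id=20: weight_kg < 586 → 45
ship_id=21: (no match → NULL) → NULL
ship_id=22: weight_kg < 586 → 45
ship_id=23: weight_kg < 586 → 45

NULL, 45, NULL, 45, 47, 47, NULL, 33, 47, NULL, 45, NULL, 45, 45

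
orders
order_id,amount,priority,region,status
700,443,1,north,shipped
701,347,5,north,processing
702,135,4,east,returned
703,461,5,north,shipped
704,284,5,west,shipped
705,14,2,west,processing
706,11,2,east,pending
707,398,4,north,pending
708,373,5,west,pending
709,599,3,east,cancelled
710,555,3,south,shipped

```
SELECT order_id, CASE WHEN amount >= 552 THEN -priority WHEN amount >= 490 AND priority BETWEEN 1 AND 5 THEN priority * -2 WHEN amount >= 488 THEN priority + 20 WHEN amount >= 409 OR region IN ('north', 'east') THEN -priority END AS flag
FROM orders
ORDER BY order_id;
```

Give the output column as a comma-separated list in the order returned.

-1, -5, -4, -5, NULL, NULL, -2, -4, NULL, -3, -3

order_id=700: amount >= 409 OR region IN ('north', 'east') → -1
order_id=701: amount >= 409 OR region IN ('north', 'east') → -5
order_id=702: amount >= 409 OR region IN ('north', 'east') → -4
order_id=703: amount >= 409 OR region IN ('north', 'east') → -5
order_id=704: (no match → NULL) → NULL
order_id=705: (no match → NULL) → NULL
order_id=706: amount >= 409 OR region IN ('north', 'east') → -2
order_id=707: amount >= 409 OR region IN ('north', 'east') → -4
order_id=708: (no match → NULL) → NULL
order_id=709: amount >= 552 → -3
order_id=710: amount >= 552 → -3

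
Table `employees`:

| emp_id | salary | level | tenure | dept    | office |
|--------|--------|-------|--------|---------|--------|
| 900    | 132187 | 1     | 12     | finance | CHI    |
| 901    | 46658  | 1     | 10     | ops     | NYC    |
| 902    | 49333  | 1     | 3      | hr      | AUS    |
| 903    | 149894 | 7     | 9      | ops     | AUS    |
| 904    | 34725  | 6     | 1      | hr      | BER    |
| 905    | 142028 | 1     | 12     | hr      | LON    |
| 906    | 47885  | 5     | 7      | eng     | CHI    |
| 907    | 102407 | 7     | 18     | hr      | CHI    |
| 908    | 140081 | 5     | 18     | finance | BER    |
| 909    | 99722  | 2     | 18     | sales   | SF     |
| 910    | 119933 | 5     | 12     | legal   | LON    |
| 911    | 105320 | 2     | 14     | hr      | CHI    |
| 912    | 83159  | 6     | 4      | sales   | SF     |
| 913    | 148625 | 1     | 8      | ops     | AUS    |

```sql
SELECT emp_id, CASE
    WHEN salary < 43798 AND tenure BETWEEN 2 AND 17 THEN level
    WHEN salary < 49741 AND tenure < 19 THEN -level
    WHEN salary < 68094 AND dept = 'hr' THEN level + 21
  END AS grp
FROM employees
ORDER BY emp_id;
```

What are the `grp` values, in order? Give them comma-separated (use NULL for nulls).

emp_id=900: (no match → NULL) → NULL
emp_id=901: salary < 49741 AND tenure < 19 → -1
emp_id=902: salary < 49741 AND tenure < 19 → -1
emp_id=903: (no match → NULL) → NULL
emp_id=904: salary < 49741 AND tenure < 19 → -6
emp_id=905: (no match → NULL) → NULL
emp_id=906: salary < 49741 AND tenure < 19 → -5
emp_id=907: (no match → NULL) → NULL
emp_id=908: (no match → NULL) → NULL
emp_id=909: (no match → NULL) → NULL
emp_id=910: (no match → NULL) → NULL
emp_id=911: (no match → NULL) → NULL
emp_id=912: (no match → NULL) → NULL
emp_id=913: (no match → NULL) → NULL

NULL, -1, -1, NULL, -6, NULL, -5, NULL, NULL, NULL, NULL, NULL, NULL, NULL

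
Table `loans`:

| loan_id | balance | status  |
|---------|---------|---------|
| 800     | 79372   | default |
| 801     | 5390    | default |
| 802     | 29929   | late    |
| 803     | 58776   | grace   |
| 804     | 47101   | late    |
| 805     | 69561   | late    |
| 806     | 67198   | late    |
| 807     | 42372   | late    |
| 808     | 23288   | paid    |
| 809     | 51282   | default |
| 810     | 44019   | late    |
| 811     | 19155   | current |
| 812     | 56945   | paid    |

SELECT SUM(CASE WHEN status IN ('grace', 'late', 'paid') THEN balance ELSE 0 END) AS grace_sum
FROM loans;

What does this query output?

439189

loan_id=800: ✗
loan_id=801: ✗
loan_id=802: ✓ → 29929
loan_id=803: ✓ → 58776
loan_id=804: ✓ → 47101
loan_id=805: ✓ → 69561
loan_id=806: ✓ → 67198
loan_id=807: ✓ → 42372
loan_id=808: ✓ → 23288
loan_id=809: ✗
loan_id=810: ✓ → 44019
loan_id=811: ✗
loan_id=812: ✓ → 56945
grace_sum = 29929 + 58776 + 47101 + 69561 + 67198 + 42372 + 23288 + 44019 + 56945 = 439189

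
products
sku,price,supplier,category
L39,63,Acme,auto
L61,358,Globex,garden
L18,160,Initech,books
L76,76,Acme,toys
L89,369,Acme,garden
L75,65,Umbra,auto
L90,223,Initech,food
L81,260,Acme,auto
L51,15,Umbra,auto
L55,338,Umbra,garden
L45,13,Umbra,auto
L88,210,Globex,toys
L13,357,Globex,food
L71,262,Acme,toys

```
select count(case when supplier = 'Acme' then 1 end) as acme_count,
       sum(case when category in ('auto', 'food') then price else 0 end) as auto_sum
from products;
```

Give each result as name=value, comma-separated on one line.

[acme_count: supplier = 'Acme']
sku=L39: ✓ → 1
sku=L61: ✗
sku=L18: ✗
sku=L76: ✓ → 1
sku=L89: ✓ → 1
sku=L75: ✗
sku=L90: ✗
sku=L81: ✓ → 1
sku=L51: ✗
sku=L55: ✗
sku=L45: ✗
sku=L88: ✗
sku=L13: ✗
sku=L71: ✓ → 1
acme_count = COUNT(1, 1, 1, 1, 1) = 5
—
[auto_sum: category in ('auto', 'food')]
sku=L39: ✓ → 63
sku=L61: ✗
sku=L18: ✗
sku=L76: ✗
sku=L89: ✗
sku=L75: ✓ → 65
sku=L90: ✓ → 223
sku=L81: ✓ → 260
sku=L51: ✓ → 15
sku=L55: ✗
sku=L45: ✓ → 13
sku=L88: ✗
sku=L13: ✓ → 357
sku=L71: ✗
auto_sum = 63 + 65 + 223 + 260 + 15 + 13 + 357 = 996

acme_count=5, auto_sum=996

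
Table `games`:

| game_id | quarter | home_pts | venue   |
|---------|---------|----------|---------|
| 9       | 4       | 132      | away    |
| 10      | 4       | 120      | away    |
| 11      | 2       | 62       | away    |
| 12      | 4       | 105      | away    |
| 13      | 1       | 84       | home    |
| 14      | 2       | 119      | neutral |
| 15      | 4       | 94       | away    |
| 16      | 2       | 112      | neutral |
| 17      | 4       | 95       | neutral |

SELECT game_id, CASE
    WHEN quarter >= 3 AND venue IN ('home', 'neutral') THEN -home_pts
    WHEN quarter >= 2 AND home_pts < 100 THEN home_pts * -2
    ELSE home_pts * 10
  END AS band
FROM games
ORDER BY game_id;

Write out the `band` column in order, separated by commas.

game_id=9: ELSE → 1320
game_id=10: ELSE → 1200
game_id=11: quarter >= 2 AND home_pts < 100 → -124
game_id=12: ELSE → 1050
game_id=13: ELSE → 840
game_id=14: ELSE → 1190
game_id=15: quarter >= 2 AND home_pts < 100 → -188
game_id=16: ELSE → 1120
game_id=17: quarter >= 3 AND venue IN ('home', 'neutral') → -95

1320, 1200, -124, 1050, 840, 1190, -188, 1120, -95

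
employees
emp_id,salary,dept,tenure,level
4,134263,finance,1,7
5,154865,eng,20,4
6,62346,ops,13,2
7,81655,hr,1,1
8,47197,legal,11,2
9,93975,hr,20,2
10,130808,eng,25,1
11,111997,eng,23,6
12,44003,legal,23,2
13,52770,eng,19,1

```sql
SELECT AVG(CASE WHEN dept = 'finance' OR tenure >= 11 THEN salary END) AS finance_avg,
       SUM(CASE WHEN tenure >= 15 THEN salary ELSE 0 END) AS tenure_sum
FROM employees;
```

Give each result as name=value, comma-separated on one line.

finance_avg=92469.3333333333, tenure_sum=588418

[finance_avg: dept = 'finance' OR tenure >= 11]
emp_id=4: ✓ → 134263
emp_id=5: ✓ → 154865
emp_id=6: ✓ → 62346
emp_id=7: ✗
emp_id=8: ✓ → 47197
emp_id=9: ✓ → 93975
emp_id=10: ✓ → 130808
emp_id=11: ✓ → 111997
emp_id=12: ✓ → 44003
emp_id=13: ✓ → 52770
finance_avg = (134263 + 154865 + 62346 + 47197 + 93975 + 130808 + 111997 + 44003 + 52770) / 9 = 92469.3333333333
—
[tenure_sum: tenure >= 15]
emp_id=4: ✗
emp_id=5: ✓ → 154865
emp_id=6: ✗
emp_id=7: ✗
emp_id=8: ✗
emp_id=9: ✓ → 93975
emp_id=10: ✓ → 130808
emp_id=11: ✓ → 111997
emp_id=12: ✓ → 44003
emp_id=13: ✓ → 52770
tenure_sum = 154865 + 93975 + 130808 + 111997 + 44003 + 52770 = 588418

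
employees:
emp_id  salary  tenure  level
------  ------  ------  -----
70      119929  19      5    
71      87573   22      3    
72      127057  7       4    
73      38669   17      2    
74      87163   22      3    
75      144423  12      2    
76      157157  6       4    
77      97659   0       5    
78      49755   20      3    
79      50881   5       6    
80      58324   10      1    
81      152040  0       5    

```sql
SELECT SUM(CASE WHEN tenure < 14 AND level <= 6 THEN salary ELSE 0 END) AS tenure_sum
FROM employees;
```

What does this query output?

787541

emp_id=70: ✗
emp_id=71: ✗
emp_id=72: ✓ → 127057
emp_id=73: ✗
emp_id=74: ✗
emp_id=75: ✓ → 144423
emp_id=76: ✓ → 157157
emp_id=77: ✓ → 97659
emp_id=78: ✗
emp_id=79: ✓ → 50881
emp_id=80: ✓ → 58324
emp_id=81: ✓ → 152040
tenure_sum = 127057 + 144423 + 157157 + 97659 + 50881 + 58324 + 152040 = 787541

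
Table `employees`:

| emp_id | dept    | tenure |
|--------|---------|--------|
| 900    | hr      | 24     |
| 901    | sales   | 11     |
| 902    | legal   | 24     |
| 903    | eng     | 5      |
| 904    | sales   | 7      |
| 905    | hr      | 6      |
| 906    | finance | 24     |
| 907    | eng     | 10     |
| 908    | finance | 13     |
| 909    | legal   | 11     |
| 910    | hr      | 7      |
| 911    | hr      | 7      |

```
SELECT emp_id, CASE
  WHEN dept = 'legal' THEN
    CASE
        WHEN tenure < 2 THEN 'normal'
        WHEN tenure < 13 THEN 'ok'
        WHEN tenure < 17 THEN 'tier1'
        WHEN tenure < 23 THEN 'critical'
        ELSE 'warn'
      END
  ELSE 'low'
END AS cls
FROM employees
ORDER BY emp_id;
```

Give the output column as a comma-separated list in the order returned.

low, low, warn, low, low, low, low, low, low, ok, low, low

emp_id=900: dept='hr' → outer ELSE → low
emp_id=901: dept='sales' → outer ELSE → low
emp_id=902: dept='legal' → inner[ELSE] → warn
emp_id=903: dept='eng' → outer ELSE → low
emp_id=904: dept='sales' → outer ELSE → low
emp_id=905: dept='hr' → outer ELSE → low
emp_id=906: dept='finance' → outer ELSE → low
emp_id=907: dept='eng' → outer ELSE → low
emp_id=908: dept='finance' → outer ELSE → low
emp_id=909: dept='legal' → inner[tenure < 13] → ok
emp_id=910: dept='hr' → outer ELSE → low
emp_id=911: dept='hr' → outer ELSE → low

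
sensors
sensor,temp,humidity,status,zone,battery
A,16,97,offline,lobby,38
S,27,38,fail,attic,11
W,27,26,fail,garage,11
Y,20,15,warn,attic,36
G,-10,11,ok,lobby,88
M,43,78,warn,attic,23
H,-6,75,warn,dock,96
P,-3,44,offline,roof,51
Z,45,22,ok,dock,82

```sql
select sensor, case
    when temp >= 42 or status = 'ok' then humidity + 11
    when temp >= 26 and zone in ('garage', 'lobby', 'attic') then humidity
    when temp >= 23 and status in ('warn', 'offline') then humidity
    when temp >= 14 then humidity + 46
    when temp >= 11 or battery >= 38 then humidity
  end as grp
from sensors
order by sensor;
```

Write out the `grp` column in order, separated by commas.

143, 22, 75, 89, 44, 38, 26, 61, 33

sensor=A: temp >= 14 → 143
sensor=G: temp >= 42 or status = 'ok' → 22
sensor=H: temp >= 11 or battery >= 38 → 75
sensor=M: temp >= 42 or status = 'ok' → 89
sensor=P: temp >= 11 or battery >= 38 → 44
sensor=S: temp >= 26 and zone in ('garage', 'lobby', 'attic') → 38
sensor=W: temp >= 26 and zone in ('garage', 'lobby', 'attic') → 26
sensor=Y: temp >= 14 → 61
sensor=Z: temp >= 42 or status = 'ok' → 33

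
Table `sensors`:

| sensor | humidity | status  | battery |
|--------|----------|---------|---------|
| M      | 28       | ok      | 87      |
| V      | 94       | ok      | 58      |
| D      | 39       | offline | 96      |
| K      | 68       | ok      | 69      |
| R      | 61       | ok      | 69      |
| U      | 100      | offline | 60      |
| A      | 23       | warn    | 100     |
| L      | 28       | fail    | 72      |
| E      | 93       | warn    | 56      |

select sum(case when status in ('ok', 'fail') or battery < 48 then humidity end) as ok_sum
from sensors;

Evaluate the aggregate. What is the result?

279

sensor=M: ✓ → 28
sensor=V: ✓ → 94
sensor=D: ✗
sensor=K: ✓ → 68
sensor=R: ✓ → 61
sensor=U: ✗
sensor=A: ✗
sensor=L: ✓ → 28
sensor=E: ✗
ok_sum = 28 + 94 + 68 + 61 + 28 = 279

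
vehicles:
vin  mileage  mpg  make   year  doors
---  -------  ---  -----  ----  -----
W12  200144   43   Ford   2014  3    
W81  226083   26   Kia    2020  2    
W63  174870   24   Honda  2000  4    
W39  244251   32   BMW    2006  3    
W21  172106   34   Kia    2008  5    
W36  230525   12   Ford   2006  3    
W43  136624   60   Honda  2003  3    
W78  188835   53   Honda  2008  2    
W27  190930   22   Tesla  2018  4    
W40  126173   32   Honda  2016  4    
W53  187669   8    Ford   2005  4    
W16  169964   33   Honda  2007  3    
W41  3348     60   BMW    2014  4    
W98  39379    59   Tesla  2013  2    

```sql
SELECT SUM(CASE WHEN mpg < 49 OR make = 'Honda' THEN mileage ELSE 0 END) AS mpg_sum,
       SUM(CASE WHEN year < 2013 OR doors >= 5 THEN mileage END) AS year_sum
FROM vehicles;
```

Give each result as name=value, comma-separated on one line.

mpg_sum=2248174, year_sum=1504844

[mpg_sum: mpg < 49 OR make = 'Honda']
vin=W12: ✓ → 200144
vin=W81: ✓ → 226083
vin=W63: ✓ → 174870
vin=W39: ✓ → 244251
vin=W21: ✓ → 172106
vin=W36: ✓ → 230525
vin=W43: ✓ → 136624
vin=W78: ✓ → 188835
vin=W27: ✓ → 190930
vin=W40: ✓ → 126173
vin=W53: ✓ → 187669
vin=W16: ✓ → 169964
vin=W41: ✗
vin=W98: ✗
mpg_sum = 200144 + 226083 + 174870 + 244251 + 172106 + 230525 + 136624 + 188835 + 190930 + 126173 + 187669 + 169964 = 2248174
—
[year_sum: year < 2013 OR doors >= 5]
vin=W12: ✗
vin=W81: ✗
vin=W63: ✓ → 174870
vin=W39: ✓ → 244251
vin=W21: ✓ → 172106
vin=W36: ✓ → 230525
vin=W43: ✓ → 136624
vin=W78: ✓ → 188835
vin=W27: ✗
vin=W40: ✗
vin=W53: ✓ → 187669
vin=W16: ✓ → 169964
vin=W41: ✗
vin=W98: ✗
year_sum = 174870 + 244251 + 172106 + 230525 + 136624 + 188835 + 187669 + 169964 = 1504844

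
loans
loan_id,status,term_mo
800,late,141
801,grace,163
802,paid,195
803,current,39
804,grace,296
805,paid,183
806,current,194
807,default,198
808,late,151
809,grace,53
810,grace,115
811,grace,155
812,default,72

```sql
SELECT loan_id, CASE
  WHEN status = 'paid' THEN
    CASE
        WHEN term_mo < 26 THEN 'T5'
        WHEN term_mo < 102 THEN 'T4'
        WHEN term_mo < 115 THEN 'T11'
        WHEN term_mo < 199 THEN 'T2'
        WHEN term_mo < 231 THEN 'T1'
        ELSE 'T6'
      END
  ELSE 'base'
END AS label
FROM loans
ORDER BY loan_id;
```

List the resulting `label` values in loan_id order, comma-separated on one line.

base, base, T2, base, base, T2, base, base, base, base, base, base, base

loan_id=800: status='late' → outer ELSE → base
loan_id=801: status='grace' → outer ELSE → base
loan_id=802: status='paid' → inner[term_mo < 199] → T2
loan_id=803: status='current' → outer ELSE → base
loan_id=804: status='grace' → outer ELSE → base
loan_id=805: status='paid' → inner[term_mo < 199] → T2
loan_id=806: status='current' → outer ELSE → base
loan_id=807: status='default' → outer ELSE → base
loan_id=808: status='late' → outer ELSE → base
loan_id=809: status='grace' → outer ELSE → base
loan_id=810: status='grace' → outer ELSE → base
loan_id=811: status='grace' → outer ELSE → base
loan_id=812: status='default' → outer ELSE → base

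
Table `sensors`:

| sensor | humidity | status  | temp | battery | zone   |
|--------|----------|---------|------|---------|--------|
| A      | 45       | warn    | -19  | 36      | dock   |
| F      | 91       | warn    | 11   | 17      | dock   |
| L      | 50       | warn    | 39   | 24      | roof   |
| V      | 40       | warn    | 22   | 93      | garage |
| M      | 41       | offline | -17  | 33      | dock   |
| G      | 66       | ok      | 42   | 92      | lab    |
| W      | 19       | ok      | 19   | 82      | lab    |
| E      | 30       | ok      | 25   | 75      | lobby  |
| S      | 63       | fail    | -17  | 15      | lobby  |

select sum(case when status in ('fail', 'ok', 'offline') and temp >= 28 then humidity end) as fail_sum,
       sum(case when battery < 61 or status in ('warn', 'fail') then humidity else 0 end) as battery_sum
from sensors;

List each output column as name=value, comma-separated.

[fail_sum: status in ('fail', 'ok', 'offline') and temp >= 28]
sensor=A: ✗
sensor=F: ✗
sensor=L: ✗
sensor=V: ✗
sensor=M: ✗
sensor=G: ✓ → 66
sensor=W: ✗
sensor=E: ✗
sensor=S: ✗
fail_sum = 66
—
[battery_sum: battery < 61 or status in ('warn', 'fail')]
sensor=A: ✓ → 45
sensor=F: ✓ → 91
sensor=L: ✓ → 50
sensor=V: ✓ → 40
sensor=M: ✓ → 41
sensor=G: ✗
sensor=W: ✗
sensor=E: ✗
sensor=S: ✓ → 63
battery_sum = 45 + 91 + 50 + 40 + 41 + 63 = 330

fail_sum=66, battery_sum=330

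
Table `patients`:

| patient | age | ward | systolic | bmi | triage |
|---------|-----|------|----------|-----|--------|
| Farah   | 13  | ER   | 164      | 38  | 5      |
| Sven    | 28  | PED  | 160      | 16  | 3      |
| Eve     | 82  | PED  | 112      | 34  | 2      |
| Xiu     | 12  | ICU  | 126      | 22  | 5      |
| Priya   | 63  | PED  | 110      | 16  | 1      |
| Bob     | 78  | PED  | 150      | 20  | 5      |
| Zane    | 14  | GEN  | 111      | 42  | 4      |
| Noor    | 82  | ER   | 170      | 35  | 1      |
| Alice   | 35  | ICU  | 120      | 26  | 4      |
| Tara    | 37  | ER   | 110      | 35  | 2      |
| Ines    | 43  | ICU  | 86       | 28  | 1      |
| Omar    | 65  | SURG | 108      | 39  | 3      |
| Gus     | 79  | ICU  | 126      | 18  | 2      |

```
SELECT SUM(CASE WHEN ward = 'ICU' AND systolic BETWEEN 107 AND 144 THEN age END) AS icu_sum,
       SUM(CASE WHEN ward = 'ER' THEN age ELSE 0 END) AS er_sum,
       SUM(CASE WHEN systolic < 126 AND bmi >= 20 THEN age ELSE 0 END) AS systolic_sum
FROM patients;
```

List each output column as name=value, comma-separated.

[icu_sum: ward = 'ICU' AND systolic BETWEEN 107 AND 144]
patient=Farah: ✗
patient=Sven: ✗
patient=Eve: ✗
patient=Xiu: ✓ → 12
patient=Priya: ✗
patient=Bob: ✗
patient=Zane: ✗
patient=Noor: ✗
patient=Alice: ✓ → 35
patient=Tara: ✗
patient=Ines: ✗
patient=Omar: ✗
patient=Gus: ✓ → 79
icu_sum = 12 + 35 + 79 = 126
—
[er_sum: ward = 'ER']
patient=Farah: ✓ → 13
patient=Sven: ✗
patient=Eve: ✗
patient=Xiu: ✗
patient=Priya: ✗
patient=Bob: ✗
patient=Zane: ✗
patient=Noor: ✓ → 82
patient=Alice: ✗
patient=Tara: ✓ → 37
patient=Ines: ✗
patient=Omar: ✗
patient=Gus: ✗
er_sum = 13 + 82 + 37 = 132
—
[systolic_sum: systolic < 126 AND bmi >= 20]
patient=Farah: ✗
patient=Sven: ✗
patient=Eve: ✓ → 82
patient=Xiu: ✗
patient=Priya: ✗
patient=Bob: ✗
patient=Zane: ✓ → 14
patient=Noor: ✗
patient=Alice: ✓ → 35
patient=Tara: ✓ → 37
patient=Ines: ✓ → 43
patient=Omar: ✓ → 65
patient=Gus: ✗
systolic_sum = 82 + 14 + 35 + 37 + 43 + 65 = 276

icu_sum=126, er_sum=132, systolic_sum=276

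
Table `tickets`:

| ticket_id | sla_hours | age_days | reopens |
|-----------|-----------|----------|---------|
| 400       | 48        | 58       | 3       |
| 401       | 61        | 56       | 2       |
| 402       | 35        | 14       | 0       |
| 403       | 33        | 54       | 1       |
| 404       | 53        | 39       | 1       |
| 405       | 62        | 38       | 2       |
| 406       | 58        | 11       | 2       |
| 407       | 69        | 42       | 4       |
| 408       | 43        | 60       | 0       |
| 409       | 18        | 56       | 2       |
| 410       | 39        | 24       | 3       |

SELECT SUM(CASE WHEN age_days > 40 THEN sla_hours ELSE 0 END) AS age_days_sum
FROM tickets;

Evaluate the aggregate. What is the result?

ticket_id=400: ✓ → 48
ticket_id=401: ✓ → 61
ticket_id=402: ✗
ticket_id=403: ✓ → 33
ticket_id=404: ✗
ticket_id=405: ✗
ticket_id=406: ✗
ticket_id=407: ✓ → 69
ticket_id=408: ✓ → 43
ticket_id=409: ✓ → 18
ticket_id=410: ✗
age_days_sum = 48 + 61 + 33 + 69 + 43 + 18 = 272

272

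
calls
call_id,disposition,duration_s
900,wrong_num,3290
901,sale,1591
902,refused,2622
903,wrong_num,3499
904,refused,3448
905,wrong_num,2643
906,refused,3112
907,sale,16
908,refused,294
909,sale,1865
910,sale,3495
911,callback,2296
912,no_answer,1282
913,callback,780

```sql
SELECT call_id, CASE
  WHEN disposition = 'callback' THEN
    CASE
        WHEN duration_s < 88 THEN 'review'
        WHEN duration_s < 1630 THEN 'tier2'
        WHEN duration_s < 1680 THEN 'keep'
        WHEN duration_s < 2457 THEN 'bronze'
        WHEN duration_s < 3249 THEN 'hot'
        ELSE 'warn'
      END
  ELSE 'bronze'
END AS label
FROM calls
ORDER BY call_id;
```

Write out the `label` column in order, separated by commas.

bronze, bronze, bronze, bronze, bronze, bronze, bronze, bronze, bronze, bronze, bronze, bronze, bronze, tier2

call_id=900: disposition='wrong_num' → outer ELSE → bronze
call_id=901: disposition='sale' → outer ELSE → bronze
call_id=902: disposition='refused' → outer ELSE → bronze
call_id=903: disposition='wrong_num' → outer ELSE → bronze
call_id=904: disposition='refused' → outer ELSE → bronze
call_id=905: disposition='wrong_num' → outer ELSE → bronze
call_id=906: disposition='refused' → outer ELSE → bronze
call_id=907: disposition='sale' → outer ELSE → bronze
call_id=908: disposition='refused' → outer ELSE → bronze
call_id=909: disposition='sale' → outer ELSE → bronze
call_id=910: disposition='sale' → outer ELSE → bronze
call_id=911: disposition='callback' → inner[duration_s < 2457] → bronze
call_id=912: disposition='no_answer' → outer ELSE → bronze
call_id=913: disposition='callback' → inner[duration_s < 1630] → tier2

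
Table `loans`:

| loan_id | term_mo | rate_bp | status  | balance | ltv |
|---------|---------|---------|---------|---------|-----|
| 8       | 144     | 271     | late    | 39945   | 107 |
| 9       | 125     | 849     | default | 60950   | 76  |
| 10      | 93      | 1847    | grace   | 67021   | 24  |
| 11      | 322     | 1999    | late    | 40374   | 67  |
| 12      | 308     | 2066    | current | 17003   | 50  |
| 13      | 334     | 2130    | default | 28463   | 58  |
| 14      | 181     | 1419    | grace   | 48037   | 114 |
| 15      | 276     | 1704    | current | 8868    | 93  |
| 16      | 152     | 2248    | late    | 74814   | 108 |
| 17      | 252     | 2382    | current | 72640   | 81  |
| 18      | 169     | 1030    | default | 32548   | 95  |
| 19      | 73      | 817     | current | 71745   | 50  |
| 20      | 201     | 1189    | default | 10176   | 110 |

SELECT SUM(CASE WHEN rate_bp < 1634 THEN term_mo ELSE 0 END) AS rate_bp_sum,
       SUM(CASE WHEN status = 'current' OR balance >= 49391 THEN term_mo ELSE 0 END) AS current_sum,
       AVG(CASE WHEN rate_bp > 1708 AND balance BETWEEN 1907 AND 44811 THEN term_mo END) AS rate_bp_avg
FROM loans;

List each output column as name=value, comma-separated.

[rate_bp_sum: rate_bp < 1634]
loan_id=8: ✓ → 144
loan_id=9: ✓ → 125
loan_id=10: ✗
loan_id=11: ✗
loan_id=12: ✗
loan_id=13: ✗
loan_id=14: ✓ → 181
loan_id=15: ✗
loan_id=16: ✗
loan_id=17: ✗
loan_id=18: ✓ → 169
loan_id=19: ✓ → 73
loan_id=20: ✓ → 201
rate_bp_sum = 144 + 125 + 181 + 169 + 73 + 201 = 893
—
[current_sum: status = 'current' OR balance >= 49391]
loan_id=8: ✗
loan_id=9: ✓ → 125
loan_id=10: ✓ → 93
loan_id=11: ✗
loan_id=12: ✓ → 308
loan_id=13: ✗
loan_id=14: ✗
loan_id=15: ✓ → 276
loan_id=16: ✓ → 152
loan_id=17: ✓ → 252
loan_id=18: ✗
loan_id=19: ✓ → 73
loan_id=20: ✗
current_sum = 125 + 93 + 308 + 276 + 152 + 252 + 73 = 1279
—
[rate_bp_avg: rate_bp > 1708 AND balance BETWEEN 1907 AND 44811]
loan_id=8: ✗
loan_id=9: ✗
loan_id=10: ✗
loan_id=11: ✓ → 322
loan_id=12: ✓ → 308
loan_id=13: ✓ → 334
loan_id=14: ✗
loan_id=15: ✗
loan_id=16: ✗
loan_id=17: ✗
loan_id=18: ✗
loan_id=19: ✗
loan_id=20: ✗
rate_bp_avg = (322 + 308 + 334) / 3 = 321.3333333333

rate_bp_sum=893, current_sum=1279, rate_bp_avg=321.3333333333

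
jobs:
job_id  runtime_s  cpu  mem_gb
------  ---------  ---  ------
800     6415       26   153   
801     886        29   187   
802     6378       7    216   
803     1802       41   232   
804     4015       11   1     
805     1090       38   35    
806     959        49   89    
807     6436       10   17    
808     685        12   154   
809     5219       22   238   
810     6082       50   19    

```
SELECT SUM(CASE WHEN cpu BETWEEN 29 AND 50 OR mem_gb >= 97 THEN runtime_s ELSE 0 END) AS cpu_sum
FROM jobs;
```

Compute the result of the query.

job_id=800: ✓ → 6415
job_id=801: ✓ → 886
job_id=802: ✓ → 6378
job_id=803: ✓ → 1802
job_id=804: ✗
job_id=805: ✓ → 1090
job_id=806: ✓ → 959
job_id=807: ✗
job_id=808: ✓ → 685
job_id=809: ✓ → 5219
job_id=810: ✓ → 6082
cpu_sum = 6415 + 886 + 6378 + 1802 + 1090 + 959 + 685 + 5219 + 6082 = 29516

29516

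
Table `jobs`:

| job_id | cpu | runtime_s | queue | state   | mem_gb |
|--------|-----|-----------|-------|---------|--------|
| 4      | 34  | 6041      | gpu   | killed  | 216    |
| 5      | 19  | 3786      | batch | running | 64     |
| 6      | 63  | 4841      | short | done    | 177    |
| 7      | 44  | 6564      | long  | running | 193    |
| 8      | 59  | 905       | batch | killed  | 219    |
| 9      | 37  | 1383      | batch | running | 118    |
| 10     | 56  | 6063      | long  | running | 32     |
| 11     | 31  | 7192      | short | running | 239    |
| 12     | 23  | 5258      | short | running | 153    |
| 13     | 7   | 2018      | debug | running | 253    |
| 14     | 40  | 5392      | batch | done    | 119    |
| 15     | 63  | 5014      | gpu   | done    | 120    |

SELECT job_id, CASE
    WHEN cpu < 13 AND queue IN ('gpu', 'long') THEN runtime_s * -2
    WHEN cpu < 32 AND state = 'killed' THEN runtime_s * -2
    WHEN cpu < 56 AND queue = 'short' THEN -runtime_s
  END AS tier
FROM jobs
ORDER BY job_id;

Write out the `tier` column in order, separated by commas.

job_id=4: (no match → NULL) → NULL
job_id=5: (no match → NULL) → NULL
job_id=6: (no match → NULL) → NULL
job_id=7: (no match → NULL) → NULL
job_id=8: (no match → NULL) → NULL
job_id=9: (no match → NULL) → NULL
job_id=10: (no match → NULL) → NULL
job_id=11: cpu < 56 AND queue = 'short' → -7192
job_id=12: cpu < 56 AND queue = 'short' → -5258
job_id=13: (no match → NULL) → NULL
job_id=14: (no match → NULL) → NULL
job_id=15: (no match → NULL) → NULL

NULL, NULL, NULL, NULL, NULL, NULL, NULL, -7192, -5258, NULL, NULL, NULL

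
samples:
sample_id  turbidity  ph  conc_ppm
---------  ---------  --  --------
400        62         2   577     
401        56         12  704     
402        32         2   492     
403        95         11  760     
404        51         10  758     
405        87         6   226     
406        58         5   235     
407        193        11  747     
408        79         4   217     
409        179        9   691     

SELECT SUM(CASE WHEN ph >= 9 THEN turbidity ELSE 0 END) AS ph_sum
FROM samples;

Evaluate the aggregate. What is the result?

sample_id=400: ✗
sample_id=401: ✓ → 56
sample_id=402: ✗
sample_id=403: ✓ → 95
sample_id=404: ✓ → 51
sample_id=405: ✗
sample_id=406: ✗
sample_id=407: ✓ → 193
sample_id=408: ✗
sample_id=409: ✓ → 179
ph_sum = 56 + 95 + 51 + 193 + 179 = 574

574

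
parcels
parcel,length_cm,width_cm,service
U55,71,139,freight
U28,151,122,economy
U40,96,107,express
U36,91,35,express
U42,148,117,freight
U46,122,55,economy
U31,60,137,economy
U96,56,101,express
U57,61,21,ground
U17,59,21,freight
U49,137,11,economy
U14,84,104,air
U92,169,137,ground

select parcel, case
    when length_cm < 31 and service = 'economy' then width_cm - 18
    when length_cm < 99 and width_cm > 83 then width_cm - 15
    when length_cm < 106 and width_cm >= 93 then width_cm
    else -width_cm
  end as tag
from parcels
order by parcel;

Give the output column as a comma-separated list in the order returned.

89, -21, -122, 122, -35, 92, -117, -55, -11, 124, -21, -137, 86

parcel=U14: length_cm < 99 and width_cm > 83 → 89
parcel=U17: ELSE → -21
parcel=U28: ELSE → -122
parcel=U31: length_cm < 99 and width_cm > 83 → 122
parcel=U36: ELSE → -35
parcel=U40: length_cm < 99 and width_cm > 83 → 92
parcel=U42: ELSE → -117
parcel=U46: ELSE → -55
parcel=U49: ELSE → -11
parcel=U55: length_cm < 99 and width_cm > 83 → 124
parcel=U57: ELSE → -21
parcel=U92: ELSE → -137
parcel=U96: length_cm < 99 and width_cm > 83 → 86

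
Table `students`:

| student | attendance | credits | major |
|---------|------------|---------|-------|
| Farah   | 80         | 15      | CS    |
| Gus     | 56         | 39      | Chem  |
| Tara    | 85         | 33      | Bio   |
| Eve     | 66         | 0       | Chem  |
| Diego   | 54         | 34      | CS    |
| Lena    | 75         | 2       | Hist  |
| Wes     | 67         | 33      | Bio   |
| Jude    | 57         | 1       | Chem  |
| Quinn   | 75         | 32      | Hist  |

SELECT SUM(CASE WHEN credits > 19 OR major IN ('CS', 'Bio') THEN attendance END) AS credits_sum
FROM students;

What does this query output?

student=Farah: ✓ → 80
student=Gus: ✓ → 56
student=Tara: ✓ → 85
student=Eve: ✗
student=Diego: ✓ → 54
student=Lena: ✗
student=Wes: ✓ → 67
student=Jude: ✗
student=Quinn: ✓ → 75
credits_sum = 80 + 56 + 85 + 54 + 67 + 75 = 417

417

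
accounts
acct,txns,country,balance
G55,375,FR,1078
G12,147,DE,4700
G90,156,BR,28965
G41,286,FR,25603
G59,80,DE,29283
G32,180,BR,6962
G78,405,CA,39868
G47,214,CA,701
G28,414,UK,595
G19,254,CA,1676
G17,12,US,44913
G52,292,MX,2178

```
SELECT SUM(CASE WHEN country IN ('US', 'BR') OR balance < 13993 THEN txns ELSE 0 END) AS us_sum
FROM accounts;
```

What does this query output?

acct=G55: ✓ → 375
acct=G12: ✓ → 147
acct=G90: ✓ → 156
acct=G41: ✗
acct=G59: ✗
acct=G32: ✓ → 180
acct=G78: ✗
acct=G47: ✓ → 214
acct=G28: ✓ → 414
acct=G19: ✓ → 254
acct=G17: ✓ → 12
acct=G52: ✓ → 292
us_sum = 375 + 147 + 156 + 180 + 214 + 414 + 254 + 12 + 292 = 2044

2044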